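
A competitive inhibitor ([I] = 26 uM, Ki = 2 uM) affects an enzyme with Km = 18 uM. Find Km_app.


Km_app = Km * (1 + [I]/Ki)
Km_app = 18 * (1 + 26/2)
Km_app = 252.0 uM

252.0 uM


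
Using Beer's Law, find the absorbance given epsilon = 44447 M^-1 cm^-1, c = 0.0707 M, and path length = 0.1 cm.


A = epsilon * c * l
A = 44447 * 0.0707 * 0.1
A = 314.2403

314.2403


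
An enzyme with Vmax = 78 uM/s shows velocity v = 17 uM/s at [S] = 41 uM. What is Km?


Km = [S] * (Vmax - v) / v
Km = 41 * (78 - 17) / 17
Km = 147.1176 uM

147.1176 uM


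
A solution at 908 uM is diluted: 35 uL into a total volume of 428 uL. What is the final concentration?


C2 = C1 * V1 / V2
C2 = 908 * 35 / 428
C2 = 74.2523 uM

74.2523 uM


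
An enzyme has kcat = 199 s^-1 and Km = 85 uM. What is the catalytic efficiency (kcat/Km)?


Catalytic efficiency = kcat / Km
= 199 / 85
= 2.3412 uM^-1*s^-1

2.3412 uM^-1*s^-1


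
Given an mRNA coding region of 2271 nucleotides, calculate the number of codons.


codons = nucleotides / 3
codons = 2271 / 3 = 757

757


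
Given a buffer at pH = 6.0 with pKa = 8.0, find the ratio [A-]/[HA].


[A-]/[HA] = 10^(pH - pKa)
= 10^(6.0 - 8.0)
= 0.01

0.01


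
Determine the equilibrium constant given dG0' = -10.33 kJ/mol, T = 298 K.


Keq = exp(-dG0 * 1000 / (R * T))
Keq = exp(-(-10.33) * 1000 / (8.314 * 298))
Keq = 64.6769

64.6769


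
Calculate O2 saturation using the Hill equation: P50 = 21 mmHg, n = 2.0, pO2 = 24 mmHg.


Y = pO2^n / (P50^n + pO2^n)
Y = 24^2.0 / (21^2.0 + 24^2.0)
Y = 56.64%

56.64%


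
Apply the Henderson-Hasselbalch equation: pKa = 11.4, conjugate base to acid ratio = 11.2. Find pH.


pH = pKa + log10([A-]/[HA])
pH = 11.4 + log10(11.2)
pH = 12.4492

12.4492


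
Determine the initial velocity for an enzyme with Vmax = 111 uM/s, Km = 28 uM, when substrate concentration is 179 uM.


v = Vmax * [S] / (Km + [S])
v = 111 * 179 / (28 + 179)
v = 95.9855 uM/s

95.9855 uM/s


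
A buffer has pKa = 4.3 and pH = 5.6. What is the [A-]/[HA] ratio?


[A-]/[HA] = 10^(pH - pKa)
= 10^(5.6 - 4.3)
= 19.9526

19.9526


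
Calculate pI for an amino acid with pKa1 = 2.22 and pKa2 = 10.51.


pI = (pKa1 + pKa2) / 2
pI = (2.22 + 10.51) / 2
pI = 6.365

6.365


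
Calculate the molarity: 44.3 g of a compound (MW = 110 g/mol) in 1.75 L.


C = (mass / MW) / volume
C = (44.3 / 110) / 1.75
C = 0.2301 M

0.2301 M


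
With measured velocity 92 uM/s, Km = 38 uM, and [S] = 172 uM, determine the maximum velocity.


Vmax = v * (Km + [S]) / [S]
Vmax = 92 * (38 + 172) / 172
Vmax = 112.3256 uM/s

112.3256 uM/s


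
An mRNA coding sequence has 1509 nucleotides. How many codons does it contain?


codons = nucleotides / 3
codons = 1509 / 3 = 503

503


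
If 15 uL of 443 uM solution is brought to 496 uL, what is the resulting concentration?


C2 = C1 * V1 / V2
C2 = 443 * 15 / 496
C2 = 13.3972 uM

13.3972 uM


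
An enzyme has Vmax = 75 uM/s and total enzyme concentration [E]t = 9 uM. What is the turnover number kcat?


kcat = Vmax / [E]t
kcat = 75 / 9
kcat = 8.3333 s^-1

8.3333 s^-1


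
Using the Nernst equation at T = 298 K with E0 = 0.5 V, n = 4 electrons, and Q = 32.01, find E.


E = E0 - (RT/nF) * ln(Q)
E = 0.5 - (8.314 * 298 / (4 * 96485)) * ln(32.01)
E = 0.4777 V

0.4777 V


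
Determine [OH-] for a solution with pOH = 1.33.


[OH-] = 10^(-pOH)
[OH-] = 10^(-1.33)
[OH-] = 0.0468 M

0.0468 M


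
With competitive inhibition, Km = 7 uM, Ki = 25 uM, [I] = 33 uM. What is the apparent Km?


Km_app = Km * (1 + [I]/Ki)
Km_app = 7 * (1 + 33/25)
Km_app = 16.24 uM

16.24 uM


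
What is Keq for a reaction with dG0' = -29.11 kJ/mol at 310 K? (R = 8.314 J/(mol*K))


Keq = exp(-dG0 * 1000 / (R * T))
Keq = exp(-(-29.11) * 1000 / (8.314 * 310))
Keq = 80385.6171

80385.6171


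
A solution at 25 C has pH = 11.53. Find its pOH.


pOH = 14 - pH
pOH = 14 - 11.53
pOH = 2.47

2.47


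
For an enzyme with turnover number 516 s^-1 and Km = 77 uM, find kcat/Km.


Catalytic efficiency = kcat / Km
= 516 / 77
= 6.7013 uM^-1*s^-1

6.7013 uM^-1*s^-1


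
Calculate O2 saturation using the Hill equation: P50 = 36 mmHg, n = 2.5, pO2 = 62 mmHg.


Y = pO2^n / (P50^n + pO2^n)
Y = 62^2.5 / (36^2.5 + 62^2.5)
Y = 79.56%

79.56%


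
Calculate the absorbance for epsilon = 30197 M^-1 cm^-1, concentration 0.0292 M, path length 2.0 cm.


A = epsilon * c * l
A = 30197 * 0.0292 * 2.0
A = 1763.5048

1763.5048


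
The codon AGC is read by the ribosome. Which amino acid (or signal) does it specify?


Standard genetic code lookup.
Codon AGC -> Ser

Ser


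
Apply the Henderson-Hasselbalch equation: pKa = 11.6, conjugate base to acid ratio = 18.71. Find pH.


pH = pKa + log10([A-]/[HA])
pH = 11.6 + log10(18.71)
pH = 12.8721

12.8721


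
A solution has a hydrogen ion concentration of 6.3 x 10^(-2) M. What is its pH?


pH = -log10([H+])
pH = -log10(6.3 x 10^(-2))
pH = 1.2007

1.2007


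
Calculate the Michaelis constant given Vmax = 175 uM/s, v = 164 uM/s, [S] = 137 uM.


Km = [S] * (Vmax - v) / v
Km = 137 * (175 - 164) / 164
Km = 9.189 uM

9.189 uM


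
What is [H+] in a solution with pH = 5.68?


[H+] = 10^(-pH)
[H+] = 10^(-5.68)
[H+] = 2.089e-06 M

2.089e-06 M


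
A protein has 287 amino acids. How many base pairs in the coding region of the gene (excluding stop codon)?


Each amino acid = 1 codon = 3 bp
bp = 287 * 3 = 861 bp

861 bp


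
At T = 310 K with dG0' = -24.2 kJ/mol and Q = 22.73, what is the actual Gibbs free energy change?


dG = dG0' + RT * ln(Q) / 1000
dG = -24.2 + 8.314 * 310 * ln(22.73) / 1000
dG = -16.1492 kJ/mol

-16.1492 kJ/mol


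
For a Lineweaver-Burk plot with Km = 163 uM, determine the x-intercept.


x-intercept = -1/Km
= -1/163
= -0.0061 1/uM

-0.0061 1/uM


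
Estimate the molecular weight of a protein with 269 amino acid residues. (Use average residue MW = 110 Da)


MW = n_residues * 110 Da
MW = 269 * 110
MW = 29590 Da

29590 Da


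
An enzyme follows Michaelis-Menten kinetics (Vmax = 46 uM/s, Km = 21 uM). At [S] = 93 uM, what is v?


v = Vmax * [S] / (Km + [S])
v = 46 * 93 / (21 + 93)
v = 37.5263 uM/s

37.5263 uM/s


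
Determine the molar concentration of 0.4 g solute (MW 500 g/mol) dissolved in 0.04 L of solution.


C = (mass / MW) / volume
C = (0.4 / 500) / 0.04
C = 0.02 M

0.02 M


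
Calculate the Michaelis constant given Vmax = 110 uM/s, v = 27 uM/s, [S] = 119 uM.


Km = [S] * (Vmax - v) / v
Km = 119 * (110 - 27) / 27
Km = 365.8148 uM

365.8148 uM


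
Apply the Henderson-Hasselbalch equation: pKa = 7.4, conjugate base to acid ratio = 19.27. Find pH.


pH = pKa + log10([A-]/[HA])
pH = 7.4 + log10(19.27)
pH = 8.6849

8.6849


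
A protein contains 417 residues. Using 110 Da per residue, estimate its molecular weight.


MW = n_residues * 110 Da
MW = 417 * 110
MW = 45870 Da

45870 Da


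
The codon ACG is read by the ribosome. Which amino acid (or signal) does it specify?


Standard genetic code lookup.
Codon ACG -> Thr

Thr


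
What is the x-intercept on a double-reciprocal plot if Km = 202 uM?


x-intercept = -1/Km
= -1/202
= -0.005 1/uM

-0.005 1/uM


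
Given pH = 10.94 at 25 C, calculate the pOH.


pOH = 14 - pH
pOH = 14 - 10.94
pOH = 3.06

3.06


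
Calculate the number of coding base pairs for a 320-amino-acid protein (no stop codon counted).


Each amino acid = 1 codon = 3 bp
bp = 320 * 3 = 960 bp

960 bp


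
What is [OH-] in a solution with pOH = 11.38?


[OH-] = 10^(-pOH)
[OH-] = 10^(-11.38)
[OH-] = 4.169e-12 M

4.169e-12 M


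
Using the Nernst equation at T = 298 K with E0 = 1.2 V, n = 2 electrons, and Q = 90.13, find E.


E = E0 - (RT/nF) * ln(Q)
E = 1.2 - (8.314 * 298 / (2 * 96485)) * ln(90.13)
E = 1.1422 V

1.1422 V


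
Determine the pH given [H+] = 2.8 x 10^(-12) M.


pH = -log10([H+])
pH = -log10(2.8 x 10^(-12))
pH = 11.5528

11.5528


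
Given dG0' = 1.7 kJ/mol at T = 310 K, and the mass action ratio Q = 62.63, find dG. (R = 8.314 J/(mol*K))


dG = dG0' + RT * ln(Q) / 1000
dG = 1.7 + 8.314 * 310 * ln(62.63) / 1000
dG = 12.3631 kJ/mol

12.3631 kJ/mol


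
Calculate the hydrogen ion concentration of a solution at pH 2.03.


[H+] = 10^(-pH)
[H+] = 10^(-2.03)
[H+] = 0.0093 M

0.0093 M


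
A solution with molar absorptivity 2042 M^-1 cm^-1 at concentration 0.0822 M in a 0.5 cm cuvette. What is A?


A = epsilon * c * l
A = 2042 * 0.0822 * 0.5
A = 83.9262

83.9262


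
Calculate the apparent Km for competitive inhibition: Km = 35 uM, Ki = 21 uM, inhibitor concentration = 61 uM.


Km_app = Km * (1 + [I]/Ki)
Km_app = 35 * (1 + 61/21)
Km_app = 136.6667 uM

136.6667 uM


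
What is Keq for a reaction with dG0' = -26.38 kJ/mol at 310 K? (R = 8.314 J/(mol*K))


Keq = exp(-dG0 * 1000 / (R * T))
Keq = exp(-(-26.38) * 1000 / (8.314 * 310))
Keq = 27871.472

27871.472


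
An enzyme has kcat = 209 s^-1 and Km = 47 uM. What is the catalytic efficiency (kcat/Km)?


Catalytic efficiency = kcat / Km
= 209 / 47
= 4.4468 uM^-1*s^-1

4.4468 uM^-1*s^-1


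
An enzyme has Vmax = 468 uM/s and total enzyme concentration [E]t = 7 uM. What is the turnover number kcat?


kcat = Vmax / [E]t
kcat = 468 / 7
kcat = 66.8571 s^-1

66.8571 s^-1


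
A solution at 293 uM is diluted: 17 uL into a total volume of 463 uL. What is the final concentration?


C2 = C1 * V1 / V2
C2 = 293 * 17 / 463
C2 = 10.7581 uM

10.7581 uM


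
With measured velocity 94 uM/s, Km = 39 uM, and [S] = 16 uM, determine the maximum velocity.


Vmax = v * (Km + [S]) / [S]
Vmax = 94 * (39 + 16) / 16
Vmax = 323.125 uM/s

323.125 uM/s


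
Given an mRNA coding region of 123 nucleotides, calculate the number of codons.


codons = nucleotides / 3
codons = 123 / 3 = 41

41


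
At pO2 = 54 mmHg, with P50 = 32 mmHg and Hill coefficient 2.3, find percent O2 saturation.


Y = pO2^n / (P50^n + pO2^n)
Y = 54^2.3 / (32^2.3 + 54^2.3)
Y = 76.91%

76.91%


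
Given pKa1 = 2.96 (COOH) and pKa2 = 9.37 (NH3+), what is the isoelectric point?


pI = (pKa1 + pKa2) / 2
pI = (2.96 + 9.37) / 2
pI = 6.165

6.165


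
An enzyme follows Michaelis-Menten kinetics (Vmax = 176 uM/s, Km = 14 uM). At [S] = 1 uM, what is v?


v = Vmax * [S] / (Km + [S])
v = 176 * 1 / (14 + 1)
v = 11.7333 uM/s

11.7333 uM/s


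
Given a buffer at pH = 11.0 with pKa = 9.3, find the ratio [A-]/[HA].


[A-]/[HA] = 10^(pH - pKa)
= 10^(11.0 - 9.3)
= 50.1187

50.1187


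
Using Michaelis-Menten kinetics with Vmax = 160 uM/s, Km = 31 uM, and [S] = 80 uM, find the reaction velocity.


v = Vmax * [S] / (Km + [S])
v = 160 * 80 / (31 + 80)
v = 115.3153 uM/s

115.3153 uM/s


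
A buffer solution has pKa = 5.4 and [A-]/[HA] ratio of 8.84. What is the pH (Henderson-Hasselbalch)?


pH = pKa + log10([A-]/[HA])
pH = 5.4 + log10(8.84)
pH = 6.3465

6.3465


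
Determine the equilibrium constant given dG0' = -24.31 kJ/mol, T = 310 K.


Keq = exp(-dG0 * 1000 / (R * T))
Keq = exp(-(-24.31) * 1000 / (8.314 * 310))
Keq = 12484.0274

12484.0274


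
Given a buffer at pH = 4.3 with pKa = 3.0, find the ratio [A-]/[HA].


[A-]/[HA] = 10^(pH - pKa)
= 10^(4.3 - 3.0)
= 19.9526

19.9526


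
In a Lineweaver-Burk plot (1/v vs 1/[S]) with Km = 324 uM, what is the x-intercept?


x-intercept = -1/Km
= -1/324
= -0.0031 1/uM

-0.0031 1/uM


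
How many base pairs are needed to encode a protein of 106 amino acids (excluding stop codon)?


Each amino acid = 1 codon = 3 bp
bp = 106 * 3 = 318 bp

318 bp


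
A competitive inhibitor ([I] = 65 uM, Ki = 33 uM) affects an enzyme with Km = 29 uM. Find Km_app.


Km_app = Km * (1 + [I]/Ki)
Km_app = 29 * (1 + 65/33)
Km_app = 86.1212 uM

86.1212 uM


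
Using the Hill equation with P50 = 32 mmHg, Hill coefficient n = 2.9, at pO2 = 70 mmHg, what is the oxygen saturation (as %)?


Y = pO2^n / (P50^n + pO2^n)
Y = 70^2.9 / (32^2.9 + 70^2.9)
Y = 90.64%

90.64%


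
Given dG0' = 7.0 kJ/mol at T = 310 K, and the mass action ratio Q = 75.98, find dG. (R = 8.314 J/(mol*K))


dG = dG0' + RT * ln(Q) / 1000
dG = 7.0 + 8.314 * 310 * ln(75.98) / 1000
dG = 18.1611 kJ/mol

18.1611 kJ/mol


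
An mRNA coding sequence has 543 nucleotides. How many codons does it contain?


codons = nucleotides / 3
codons = 543 / 3 = 181

181


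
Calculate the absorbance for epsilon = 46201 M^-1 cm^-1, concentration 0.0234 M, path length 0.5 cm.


A = epsilon * c * l
A = 46201 * 0.0234 * 0.5
A = 540.5517

540.5517


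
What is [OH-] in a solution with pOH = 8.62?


[OH-] = 10^(-pOH)
[OH-] = 10^(-8.62)
[OH-] = 2.399e-09 M

2.399e-09 M


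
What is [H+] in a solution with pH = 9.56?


[H+] = 10^(-pH)
[H+] = 10^(-9.56)
[H+] = 2.754e-10 M

2.754e-10 M


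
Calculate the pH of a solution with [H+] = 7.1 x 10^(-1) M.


pH = -log10([H+])
pH = -log10(7.1 x 10^(-1))
pH = 0.1487

0.1487


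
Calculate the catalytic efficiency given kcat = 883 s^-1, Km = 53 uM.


Catalytic efficiency = kcat / Km
= 883 / 53
= 16.6604 uM^-1*s^-1

16.6604 uM^-1*s^-1


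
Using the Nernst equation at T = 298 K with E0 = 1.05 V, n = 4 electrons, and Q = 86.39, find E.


E = E0 - (RT/nF) * ln(Q)
E = 1.05 - (8.314 * 298 / (4 * 96485)) * ln(86.39)
E = 1.0214 V

1.0214 V


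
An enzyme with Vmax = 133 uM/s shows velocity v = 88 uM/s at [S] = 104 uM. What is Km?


Km = [S] * (Vmax - v) / v
Km = 104 * (133 - 88) / 88
Km = 53.1818 uM

53.1818 uM


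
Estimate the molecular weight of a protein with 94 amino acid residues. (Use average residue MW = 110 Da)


MW = n_residues * 110 Da
MW = 94 * 110
MW = 10340 Da

10340 Da


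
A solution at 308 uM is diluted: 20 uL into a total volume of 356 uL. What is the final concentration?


C2 = C1 * V1 / V2
C2 = 308 * 20 / 356
C2 = 17.3034 uM

17.3034 uM


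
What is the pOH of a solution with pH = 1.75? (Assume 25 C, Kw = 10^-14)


pOH = 14 - pH
pOH = 14 - 1.75
pOH = 12.25

12.25


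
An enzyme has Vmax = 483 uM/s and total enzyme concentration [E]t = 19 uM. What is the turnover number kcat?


kcat = Vmax / [E]t
kcat = 483 / 19
kcat = 25.4211 s^-1

25.4211 s^-1


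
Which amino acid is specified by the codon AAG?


Standard genetic code lookup.
Codon AAG -> Lys

Lys


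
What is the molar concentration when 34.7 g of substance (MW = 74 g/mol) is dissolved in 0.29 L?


C = (mass / MW) / volume
C = (34.7 / 74) / 0.29
C = 1.617 M

1.617 M


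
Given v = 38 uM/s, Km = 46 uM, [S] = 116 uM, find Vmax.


Vmax = v * (Km + [S]) / [S]
Vmax = 38 * (46 + 116) / 116
Vmax = 53.069 uM/s

53.069 uM/s


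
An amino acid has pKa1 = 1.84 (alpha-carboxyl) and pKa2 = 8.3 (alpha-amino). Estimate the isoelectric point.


pI = (pKa1 + pKa2) / 2
pI = (1.84 + 8.3) / 2
pI = 5.07

5.07


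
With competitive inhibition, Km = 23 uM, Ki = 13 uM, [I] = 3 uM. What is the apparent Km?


Km_app = Km * (1 + [I]/Ki)
Km_app = 23 * (1 + 3/13)
Km_app = 28.3077 uM

28.3077 uM


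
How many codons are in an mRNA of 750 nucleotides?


codons = nucleotides / 3
codons = 750 / 3 = 250

250


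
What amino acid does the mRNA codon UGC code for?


Standard genetic code lookup.
Codon UGC -> Cys

Cys


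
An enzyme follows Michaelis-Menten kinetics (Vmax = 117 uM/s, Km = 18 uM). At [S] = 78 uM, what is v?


v = Vmax * [S] / (Km + [S])
v = 117 * 78 / (18 + 78)
v = 95.0625 uM/s

95.0625 uM/s


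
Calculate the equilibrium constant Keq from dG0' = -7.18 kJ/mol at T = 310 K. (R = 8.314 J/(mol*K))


Keq = exp(-dG0 * 1000 / (R * T))
Keq = exp(-(-7.18) * 1000 / (8.314 * 310))
Keq = 16.2131

16.2131


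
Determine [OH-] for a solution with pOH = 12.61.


[OH-] = 10^(-pOH)
[OH-] = 10^(-12.61)
[OH-] = 2.455e-13 M

2.455e-13 M


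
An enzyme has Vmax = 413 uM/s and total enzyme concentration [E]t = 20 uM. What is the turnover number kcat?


kcat = Vmax / [E]t
kcat = 413 / 20
kcat = 20.65 s^-1

20.65 s^-1


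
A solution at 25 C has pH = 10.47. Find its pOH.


pOH = 14 - pH
pOH = 14 - 10.47
pOH = 3.53

3.53


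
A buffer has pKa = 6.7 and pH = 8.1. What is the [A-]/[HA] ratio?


[A-]/[HA] = 10^(pH - pKa)
= 10^(8.1 - 6.7)
= 25.1189

25.1189


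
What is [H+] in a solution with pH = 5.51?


[H+] = 10^(-pH)
[H+] = 10^(-5.51)
[H+] = 3.090e-06 M

3.090e-06 M


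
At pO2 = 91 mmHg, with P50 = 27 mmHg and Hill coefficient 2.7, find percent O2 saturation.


Y = pO2^n / (P50^n + pO2^n)
Y = 91^2.7 / (27^2.7 + 91^2.7)
Y = 96.38%

96.38%


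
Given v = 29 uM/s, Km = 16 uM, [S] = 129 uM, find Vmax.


Vmax = v * (Km + [S]) / [S]
Vmax = 29 * (16 + 129) / 129
Vmax = 32.5969 uM/s

32.5969 uM/s


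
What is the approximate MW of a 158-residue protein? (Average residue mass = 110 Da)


MW = n_residues * 110 Da
MW = 158 * 110
MW = 17380 Da

17380 Da


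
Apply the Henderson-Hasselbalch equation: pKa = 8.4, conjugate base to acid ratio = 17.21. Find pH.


pH = pKa + log10([A-]/[HA])
pH = 8.4 + log10(17.21)
pH = 9.6358

9.6358


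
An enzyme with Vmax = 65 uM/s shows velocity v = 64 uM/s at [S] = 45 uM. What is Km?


Km = [S] * (Vmax - v) / v
Km = 45 * (65 - 64) / 64
Km = 0.7031 uM

0.7031 uM


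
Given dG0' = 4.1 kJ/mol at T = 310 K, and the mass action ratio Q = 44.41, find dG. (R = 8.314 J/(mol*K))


dG = dG0' + RT * ln(Q) / 1000
dG = 4.1 + 8.314 * 310 * ln(44.41) / 1000
dG = 13.877 kJ/mol

13.877 kJ/mol


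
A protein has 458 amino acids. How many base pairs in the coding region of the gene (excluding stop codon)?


Each amino acid = 1 codon = 3 bp
bp = 458 * 3 = 1374 bp

1374 bp


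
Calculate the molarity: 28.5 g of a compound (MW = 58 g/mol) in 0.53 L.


C = (mass / MW) / volume
C = (28.5 / 58) / 0.53
C = 0.9271 M

0.9271 M


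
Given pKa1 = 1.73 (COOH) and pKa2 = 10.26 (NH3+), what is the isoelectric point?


pI = (pKa1 + pKa2) / 2
pI = (1.73 + 10.26) / 2
pI = 5.995

5.995


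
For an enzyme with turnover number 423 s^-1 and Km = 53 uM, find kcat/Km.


Catalytic efficiency = kcat / Km
= 423 / 53
= 7.9811 uM^-1*s^-1

7.9811 uM^-1*s^-1


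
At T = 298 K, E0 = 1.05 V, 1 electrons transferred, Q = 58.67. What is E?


E = E0 - (RT/nF) * ln(Q)
E = 1.05 - (8.314 * 298 / (1 * 96485)) * ln(58.67)
E = 0.9454 V

0.9454 V


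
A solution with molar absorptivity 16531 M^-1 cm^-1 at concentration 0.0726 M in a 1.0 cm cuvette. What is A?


A = epsilon * c * l
A = 16531 * 0.0726 * 1.0
A = 1200.1506

1200.1506


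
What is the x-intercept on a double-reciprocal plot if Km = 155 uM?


x-intercept = -1/Km
= -1/155
= -0.0065 1/uM

-0.0065 1/uM


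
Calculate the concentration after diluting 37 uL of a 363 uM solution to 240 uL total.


C2 = C1 * V1 / V2
C2 = 363 * 37 / 240
C2 = 55.9625 uM

55.9625 uM


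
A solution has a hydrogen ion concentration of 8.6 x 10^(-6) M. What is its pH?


pH = -log10([H+])
pH = -log10(8.6 x 10^(-6))
pH = 5.0655

5.0655


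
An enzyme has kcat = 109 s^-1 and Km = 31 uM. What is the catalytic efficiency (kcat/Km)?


Catalytic efficiency = kcat / Km
= 109 / 31
= 3.5161 uM^-1*s^-1

3.5161 uM^-1*s^-1


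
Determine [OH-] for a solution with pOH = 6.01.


[OH-] = 10^(-pOH)
[OH-] = 10^(-6.01)
[OH-] = 9.772e-07 M

9.772e-07 M


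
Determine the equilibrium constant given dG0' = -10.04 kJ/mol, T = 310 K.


Keq = exp(-dG0 * 1000 / (R * T))
Keq = exp(-(-10.04) * 1000 / (8.314 * 310))
Keq = 49.1801

49.1801


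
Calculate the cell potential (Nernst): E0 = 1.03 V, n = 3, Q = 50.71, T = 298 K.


E = E0 - (RT/nF) * ln(Q)
E = 1.03 - (8.314 * 298 / (3 * 96485)) * ln(50.71)
E = 0.9964 V

0.9964 V


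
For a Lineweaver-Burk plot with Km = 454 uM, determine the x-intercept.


x-intercept = -1/Km
= -1/454
= -0.0022 1/uM

-0.0022 1/uM


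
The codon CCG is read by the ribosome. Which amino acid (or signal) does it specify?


Standard genetic code lookup.
Codon CCG -> Pro

Pro


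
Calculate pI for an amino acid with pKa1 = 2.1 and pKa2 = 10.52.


pI = (pKa1 + pKa2) / 2
pI = (2.1 + 10.52) / 2
pI = 6.31

6.31


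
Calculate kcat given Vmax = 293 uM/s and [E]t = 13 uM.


kcat = Vmax / [E]t
kcat = 293 / 13
kcat = 22.5385 s^-1

22.5385 s^-1


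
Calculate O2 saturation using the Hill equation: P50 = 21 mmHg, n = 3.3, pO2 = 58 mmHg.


Y = pO2^n / (P50^n + pO2^n)
Y = 58^3.3 / (21^3.3 + 58^3.3)
Y = 96.62%

96.62%


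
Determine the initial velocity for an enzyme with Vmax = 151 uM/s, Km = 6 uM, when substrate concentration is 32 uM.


v = Vmax * [S] / (Km + [S])
v = 151 * 32 / (6 + 32)
v = 127.1579 uM/s

127.1579 uM/s


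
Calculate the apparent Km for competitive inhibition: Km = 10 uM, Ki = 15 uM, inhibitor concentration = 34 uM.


Km_app = Km * (1 + [I]/Ki)
Km_app = 10 * (1 + 34/15)
Km_app = 32.6667 uM

32.6667 uM


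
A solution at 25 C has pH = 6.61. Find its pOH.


pOH = 14 - pH
pOH = 14 - 6.61
pOH = 7.39

7.39


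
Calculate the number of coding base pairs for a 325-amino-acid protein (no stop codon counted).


Each amino acid = 1 codon = 3 bp
bp = 325 * 3 = 975 bp

975 bp


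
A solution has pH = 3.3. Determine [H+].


[H+] = 10^(-pH)
[H+] = 10^(-3.3)
[H+] = 5.012e-04 M

5.012e-04 M


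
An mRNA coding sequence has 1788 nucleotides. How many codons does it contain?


codons = nucleotides / 3
codons = 1788 / 3 = 596

596


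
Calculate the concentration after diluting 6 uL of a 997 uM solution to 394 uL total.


C2 = C1 * V1 / V2
C2 = 997 * 6 / 394
C2 = 15.1827 uM

15.1827 uM


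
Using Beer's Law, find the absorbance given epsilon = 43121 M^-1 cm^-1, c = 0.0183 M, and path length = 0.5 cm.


A = epsilon * c * l
A = 43121 * 0.0183 * 0.5
A = 394.5571

394.5571


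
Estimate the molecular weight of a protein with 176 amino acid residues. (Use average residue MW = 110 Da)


MW = n_residues * 110 Da
MW = 176 * 110
MW = 19360 Da

19360 Da


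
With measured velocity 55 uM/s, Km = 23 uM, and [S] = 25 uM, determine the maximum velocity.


Vmax = v * (Km + [S]) / [S]
Vmax = 55 * (23 + 25) / 25
Vmax = 105.6 uM/s

105.6 uM/s


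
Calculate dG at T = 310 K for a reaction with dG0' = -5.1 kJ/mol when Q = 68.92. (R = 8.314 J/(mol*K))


dG = dG0' + RT * ln(Q) / 1000
dG = -5.1 + 8.314 * 310 * ln(68.92) / 1000
dG = 5.8097 kJ/mol

5.8097 kJ/mol


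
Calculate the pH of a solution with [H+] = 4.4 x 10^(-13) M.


pH = -log10([H+])
pH = -log10(4.4 x 10^(-13))
pH = 12.3565

12.3565


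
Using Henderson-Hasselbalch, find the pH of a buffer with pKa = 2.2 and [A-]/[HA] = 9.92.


pH = pKa + log10([A-]/[HA])
pH = 2.2 + log10(9.92)
pH = 3.1965

3.1965


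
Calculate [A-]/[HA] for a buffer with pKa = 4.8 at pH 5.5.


[A-]/[HA] = 10^(pH - pKa)
= 10^(5.5 - 4.8)
= 5.0119

5.0119


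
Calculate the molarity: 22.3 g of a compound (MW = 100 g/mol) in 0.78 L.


C = (mass / MW) / volume
C = (22.3 / 100) / 0.78
C = 0.2859 M

0.2859 M


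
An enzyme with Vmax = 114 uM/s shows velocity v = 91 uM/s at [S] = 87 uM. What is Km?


Km = [S] * (Vmax - v) / v
Km = 87 * (114 - 91) / 91
Km = 21.989 uM

21.989 uM


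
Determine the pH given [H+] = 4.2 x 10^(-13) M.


pH = -log10([H+])
pH = -log10(4.2 x 10^(-13))
pH = 12.3768

12.3768


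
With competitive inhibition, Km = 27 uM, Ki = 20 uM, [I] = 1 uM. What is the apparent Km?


Km_app = Km * (1 + [I]/Ki)
Km_app = 27 * (1 + 1/20)
Km_app = 28.35 uM

28.35 uM


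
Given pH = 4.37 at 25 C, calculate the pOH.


pOH = 14 - pH
pOH = 14 - 4.37
pOH = 9.63

9.63


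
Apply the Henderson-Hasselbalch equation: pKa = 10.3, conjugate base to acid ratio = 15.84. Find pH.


pH = pKa + log10([A-]/[HA])
pH = 10.3 + log10(15.84)
pH = 11.4998

11.4998


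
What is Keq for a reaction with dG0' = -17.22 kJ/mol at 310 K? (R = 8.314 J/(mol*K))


Keq = exp(-dG0 * 1000 / (R * T))
Keq = exp(-(-17.22) * 1000 / (8.314 * 310))
Keq = 797.3606

797.3606


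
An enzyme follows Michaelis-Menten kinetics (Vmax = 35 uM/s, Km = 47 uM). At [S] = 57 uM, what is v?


v = Vmax * [S] / (Km + [S])
v = 35 * 57 / (47 + 57)
v = 19.1827 uM/s

19.1827 uM/s


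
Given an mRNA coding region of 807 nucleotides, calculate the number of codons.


codons = nucleotides / 3
codons = 807 / 3 = 269

269


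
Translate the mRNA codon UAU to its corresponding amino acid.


Standard genetic code lookup.
Codon UAU -> Tyr

Tyr


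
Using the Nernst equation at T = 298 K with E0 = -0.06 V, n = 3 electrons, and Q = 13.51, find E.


E = E0 - (RT/nF) * ln(Q)
E = -0.06 - (8.314 * 298 / (3 * 96485)) * ln(13.51)
E = -0.0823 V

-0.0823 V


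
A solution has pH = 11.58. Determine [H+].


[H+] = 10^(-pH)
[H+] = 10^(-11.58)
[H+] = 2.630e-12 M

2.630e-12 M


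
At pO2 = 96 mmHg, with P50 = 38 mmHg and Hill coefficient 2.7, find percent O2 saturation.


Y = pO2^n / (P50^n + pO2^n)
Y = 96^2.7 / (38^2.7 + 96^2.7)
Y = 92.43%

92.43%


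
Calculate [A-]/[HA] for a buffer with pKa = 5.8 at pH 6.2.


[A-]/[HA] = 10^(pH - pKa)
= 10^(6.2 - 5.8)
= 2.5119

2.5119


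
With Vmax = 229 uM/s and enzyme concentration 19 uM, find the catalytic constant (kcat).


kcat = Vmax / [E]t
kcat = 229 / 19
kcat = 12.0526 s^-1

12.0526 s^-1


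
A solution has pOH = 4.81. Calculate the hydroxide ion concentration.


[OH-] = 10^(-pOH)
[OH-] = 10^(-4.81)
[OH-] = 1.549e-05 M

1.549e-05 M


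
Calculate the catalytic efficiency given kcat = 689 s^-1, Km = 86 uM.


Catalytic efficiency = kcat / Km
= 689 / 86
= 8.0116 uM^-1*s^-1

8.0116 uM^-1*s^-1


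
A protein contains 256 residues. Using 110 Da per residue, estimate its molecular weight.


MW = n_residues * 110 Da
MW = 256 * 110
MW = 28160 Da

28160 Da


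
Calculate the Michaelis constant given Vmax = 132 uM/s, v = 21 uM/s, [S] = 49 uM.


Km = [S] * (Vmax - v) / v
Km = 49 * (132 - 21) / 21
Km = 259.0 uM

259.0 uM


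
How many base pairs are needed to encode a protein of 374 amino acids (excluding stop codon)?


Each amino acid = 1 codon = 3 bp
bp = 374 * 3 = 1122 bp

1122 bp


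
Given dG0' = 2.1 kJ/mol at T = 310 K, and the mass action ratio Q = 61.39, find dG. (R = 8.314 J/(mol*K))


dG = dG0' + RT * ln(Q) / 1000
dG = 2.1 + 8.314 * 310 * ln(61.39) / 1000
dG = 12.7115 kJ/mol

12.7115 kJ/mol


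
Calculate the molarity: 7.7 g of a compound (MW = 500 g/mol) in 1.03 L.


C = (mass / MW) / volume
C = (7.7 / 500) / 1.03
C = 0.015 M

0.015 M


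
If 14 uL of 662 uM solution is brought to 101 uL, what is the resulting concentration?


C2 = C1 * V1 / V2
C2 = 662 * 14 / 101
C2 = 91.7624 uM

91.7624 uM


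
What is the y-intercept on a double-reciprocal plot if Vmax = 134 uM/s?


y-intercept = 1/Vmax
= 1/134
= 0.0075 s/uM

0.0075 s/uM


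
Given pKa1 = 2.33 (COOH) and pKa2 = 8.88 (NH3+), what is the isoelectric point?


pI = (pKa1 + pKa2) / 2
pI = (2.33 + 8.88) / 2
pI = 5.605

5.605


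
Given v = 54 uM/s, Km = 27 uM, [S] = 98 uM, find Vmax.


Vmax = v * (Km + [S]) / [S]
Vmax = 54 * (27 + 98) / 98
Vmax = 68.8776 uM/s

68.8776 uM/s


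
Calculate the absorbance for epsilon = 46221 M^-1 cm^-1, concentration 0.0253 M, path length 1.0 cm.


A = epsilon * c * l
A = 46221 * 0.0253 * 1.0
A = 1169.3913

1169.3913


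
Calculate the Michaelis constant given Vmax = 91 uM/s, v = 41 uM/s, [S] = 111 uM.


Km = [S] * (Vmax - v) / v
Km = 111 * (91 - 41) / 41
Km = 135.3659 uM

135.3659 uM


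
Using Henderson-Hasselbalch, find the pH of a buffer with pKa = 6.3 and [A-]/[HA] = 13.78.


pH = pKa + log10([A-]/[HA])
pH = 6.3 + log10(13.78)
pH = 7.4392

7.4392


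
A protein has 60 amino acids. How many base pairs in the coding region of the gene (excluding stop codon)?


Each amino acid = 1 codon = 3 bp
bp = 60 * 3 = 180 bp

180 bp


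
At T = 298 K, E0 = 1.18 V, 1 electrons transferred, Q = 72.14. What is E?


E = E0 - (RT/nF) * ln(Q)
E = 1.18 - (8.314 * 298 / (1 * 96485)) * ln(72.14)
E = 1.0701 V

1.0701 V


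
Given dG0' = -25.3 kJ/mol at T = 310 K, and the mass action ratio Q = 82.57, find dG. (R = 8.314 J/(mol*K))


dG = dG0' + RT * ln(Q) / 1000
dG = -25.3 + 8.314 * 310 * ln(82.57) / 1000
dG = -13.9245 kJ/mol

-13.9245 kJ/mol


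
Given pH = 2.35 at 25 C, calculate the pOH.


pOH = 14 - pH
pOH = 14 - 2.35
pOH = 11.65

11.65


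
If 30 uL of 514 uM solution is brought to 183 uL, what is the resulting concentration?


C2 = C1 * V1 / V2
C2 = 514 * 30 / 183
C2 = 84.2623 uM

84.2623 uM


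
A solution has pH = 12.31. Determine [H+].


[H+] = 10^(-pH)
[H+] = 10^(-12.31)
[H+] = 4.898e-13 M

4.898e-13 M


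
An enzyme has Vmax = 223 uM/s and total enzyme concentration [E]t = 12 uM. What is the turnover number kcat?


kcat = Vmax / [E]t
kcat = 223 / 12
kcat = 18.5833 s^-1

18.5833 s^-1


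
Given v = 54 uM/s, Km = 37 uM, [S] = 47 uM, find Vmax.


Vmax = v * (Km + [S]) / [S]
Vmax = 54 * (37 + 47) / 47
Vmax = 96.5106 uM/s

96.5106 uM/s


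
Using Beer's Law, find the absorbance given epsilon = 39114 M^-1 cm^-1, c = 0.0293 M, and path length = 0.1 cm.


A = epsilon * c * l
A = 39114 * 0.0293 * 0.1
A = 114.604

114.604


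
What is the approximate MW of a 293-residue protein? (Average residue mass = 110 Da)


MW = n_residues * 110 Da
MW = 293 * 110
MW = 32230 Da

32230 Da


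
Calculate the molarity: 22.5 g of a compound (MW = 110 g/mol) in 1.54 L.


C = (mass / MW) / volume
C = (22.5 / 110) / 1.54
C = 0.1328 M

0.1328 M


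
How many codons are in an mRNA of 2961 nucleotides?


codons = nucleotides / 3
codons = 2961 / 3 = 987

987


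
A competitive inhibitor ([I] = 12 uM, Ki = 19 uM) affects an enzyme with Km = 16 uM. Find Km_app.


Km_app = Km * (1 + [I]/Ki)
Km_app = 16 * (1 + 12/19)
Km_app = 26.1053 uM

26.1053 uM


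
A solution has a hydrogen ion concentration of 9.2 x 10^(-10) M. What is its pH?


pH = -log10([H+])
pH = -log10(9.2 x 10^(-10))
pH = 9.0362

9.0362


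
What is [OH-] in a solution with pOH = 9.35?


[OH-] = 10^(-pOH)
[OH-] = 10^(-9.35)
[OH-] = 4.467e-10 M

4.467e-10 M


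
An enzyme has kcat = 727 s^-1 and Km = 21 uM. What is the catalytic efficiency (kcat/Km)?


Catalytic efficiency = kcat / Km
= 727 / 21
= 34.619 uM^-1*s^-1

34.619 uM^-1*s^-1


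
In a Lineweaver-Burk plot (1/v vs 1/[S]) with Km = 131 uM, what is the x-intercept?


x-intercept = -1/Km
= -1/131
= -0.0076 1/uM

-0.0076 1/uM


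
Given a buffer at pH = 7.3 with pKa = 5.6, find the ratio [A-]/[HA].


[A-]/[HA] = 10^(pH - pKa)
= 10^(7.3 - 5.6)
= 50.1187

50.1187


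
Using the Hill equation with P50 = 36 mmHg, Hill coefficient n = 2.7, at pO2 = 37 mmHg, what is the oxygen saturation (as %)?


Y = pO2^n / (P50^n + pO2^n)
Y = 37^2.7 / (36^2.7 + 37^2.7)
Y = 51.85%

51.85%


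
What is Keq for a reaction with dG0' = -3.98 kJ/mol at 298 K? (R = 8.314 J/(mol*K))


Keq = exp(-dG0 * 1000 / (R * T))
Keq = exp(-(-3.98) * 1000 / (8.314 * 298))
Keq = 4.9849

4.9849


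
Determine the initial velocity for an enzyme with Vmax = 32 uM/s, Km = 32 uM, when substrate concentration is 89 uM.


v = Vmax * [S] / (Km + [S])
v = 32 * 89 / (32 + 89)
v = 23.5372 uM/s

23.5372 uM/s


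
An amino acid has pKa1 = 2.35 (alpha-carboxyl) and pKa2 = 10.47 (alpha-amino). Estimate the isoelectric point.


pI = (pKa1 + pKa2) / 2
pI = (2.35 + 10.47) / 2
pI = 6.41

6.41


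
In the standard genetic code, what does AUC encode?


Standard genetic code lookup.
Codon AUC -> Ile

Ile


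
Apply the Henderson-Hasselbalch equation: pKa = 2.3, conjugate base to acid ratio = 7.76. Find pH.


pH = pKa + log10([A-]/[HA])
pH = 2.3 + log10(7.76)
pH = 3.1899

3.1899


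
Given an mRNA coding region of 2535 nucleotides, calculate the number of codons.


codons = nucleotides / 3
codons = 2535 / 3 = 845

845


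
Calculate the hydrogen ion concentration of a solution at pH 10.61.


[H+] = 10^(-pH)
[H+] = 10^(-10.61)
[H+] = 2.455e-11 M

2.455e-11 M


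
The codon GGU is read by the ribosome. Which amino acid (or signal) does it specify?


Standard genetic code lookup.
Codon GGU -> Gly

Gly


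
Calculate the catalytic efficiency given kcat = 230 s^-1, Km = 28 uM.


Catalytic efficiency = kcat / Km
= 230 / 28
= 8.2143 uM^-1*s^-1

8.2143 uM^-1*s^-1


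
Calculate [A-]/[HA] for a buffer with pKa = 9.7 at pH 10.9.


[A-]/[HA] = 10^(pH - pKa)
= 10^(10.9 - 9.7)
= 15.8489

15.8489


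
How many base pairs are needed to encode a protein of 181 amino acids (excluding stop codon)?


Each amino acid = 1 codon = 3 bp
bp = 181 * 3 = 543 bp

543 bp


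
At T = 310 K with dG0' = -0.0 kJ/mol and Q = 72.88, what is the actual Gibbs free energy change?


dG = dG0' + RT * ln(Q) / 1000
dG = -0.0 + 8.314 * 310 * ln(72.88) / 1000
dG = 11.0537 kJ/mol

11.0537 kJ/mol


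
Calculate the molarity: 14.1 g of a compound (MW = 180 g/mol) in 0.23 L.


C = (mass / MW) / volume
C = (14.1 / 180) / 0.23
C = 0.3406 M

0.3406 M


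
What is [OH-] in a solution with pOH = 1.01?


[OH-] = 10^(-pOH)
[OH-] = 10^(-1.01)
[OH-] = 0.0977 M

0.0977 M


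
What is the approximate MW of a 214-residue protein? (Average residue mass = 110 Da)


MW = n_residues * 110 Da
MW = 214 * 110
MW = 23540 Da

23540 Da


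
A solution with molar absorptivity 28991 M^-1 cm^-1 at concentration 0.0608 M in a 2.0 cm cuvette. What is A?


A = epsilon * c * l
A = 28991 * 0.0608 * 2.0
A = 3525.3056

3525.3056


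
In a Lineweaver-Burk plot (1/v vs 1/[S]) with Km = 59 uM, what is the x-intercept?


x-intercept = -1/Km
= -1/59
= -0.0169 1/uM

-0.0169 1/uM


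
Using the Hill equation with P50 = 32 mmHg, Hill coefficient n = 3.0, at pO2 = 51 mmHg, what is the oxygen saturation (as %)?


Y = pO2^n / (P50^n + pO2^n)
Y = 51^3.0 / (32^3.0 + 51^3.0)
Y = 80.19%

80.19%


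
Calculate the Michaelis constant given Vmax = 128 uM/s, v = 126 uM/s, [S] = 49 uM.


Km = [S] * (Vmax - v) / v
Km = 49 * (128 - 126) / 126
Km = 0.7778 uM

0.7778 uM


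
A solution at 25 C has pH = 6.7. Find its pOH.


pOH = 14 - pH
pOH = 14 - 6.7
pOH = 7.3

7.3


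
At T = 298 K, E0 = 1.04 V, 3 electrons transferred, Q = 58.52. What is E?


E = E0 - (RT/nF) * ln(Q)
E = 1.04 - (8.314 * 298 / (3 * 96485)) * ln(58.52)
E = 1.0052 V

1.0052 V


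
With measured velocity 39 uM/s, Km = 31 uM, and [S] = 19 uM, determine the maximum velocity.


Vmax = v * (Km + [S]) / [S]
Vmax = 39 * (31 + 19) / 19
Vmax = 102.6316 uM/s

102.6316 uM/s


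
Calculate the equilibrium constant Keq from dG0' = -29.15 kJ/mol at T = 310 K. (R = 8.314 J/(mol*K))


Keq = exp(-dG0 * 1000 / (R * T))
Keq = exp(-(-29.15) * 1000 / (8.314 * 310))
Keq = 81642.9233

81642.9233


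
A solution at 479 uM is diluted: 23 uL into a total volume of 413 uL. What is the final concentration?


C2 = C1 * V1 / V2
C2 = 479 * 23 / 413
C2 = 26.6755 uM

26.6755 uM


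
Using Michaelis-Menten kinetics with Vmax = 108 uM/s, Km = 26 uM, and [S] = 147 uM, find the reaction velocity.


v = Vmax * [S] / (Km + [S])
v = 108 * 147 / (26 + 147)
v = 91.7688 uM/s

91.7688 uM/s


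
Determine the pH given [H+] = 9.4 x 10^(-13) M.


pH = -log10([H+])
pH = -log10(9.4 x 10^(-13))
pH = 12.0269

12.0269


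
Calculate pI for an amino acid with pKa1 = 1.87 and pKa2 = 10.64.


pI = (pKa1 + pKa2) / 2
pI = (1.87 + 10.64) / 2
pI = 6.255

6.255


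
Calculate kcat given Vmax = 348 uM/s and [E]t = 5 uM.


kcat = Vmax / [E]t
kcat = 348 / 5
kcat = 69.6 s^-1

69.6 s^-1


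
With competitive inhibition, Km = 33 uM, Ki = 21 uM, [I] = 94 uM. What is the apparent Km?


Km_app = Km * (1 + [I]/Ki)
Km_app = 33 * (1 + 94/21)
Km_app = 180.7143 uM

180.7143 uM


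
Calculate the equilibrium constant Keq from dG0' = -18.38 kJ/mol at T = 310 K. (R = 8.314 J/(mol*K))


Keq = exp(-dG0 * 1000 / (R * T))
Keq = exp(-(-18.38) * 1000 / (8.314 * 310))
Keq = 1250.606

1250.606


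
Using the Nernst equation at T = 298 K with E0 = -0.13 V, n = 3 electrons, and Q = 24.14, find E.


E = E0 - (RT/nF) * ln(Q)
E = -0.13 - (8.314 * 298 / (3 * 96485)) * ln(24.14)
E = -0.1573 V

-0.1573 V


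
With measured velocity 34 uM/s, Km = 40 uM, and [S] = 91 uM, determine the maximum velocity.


Vmax = v * (Km + [S]) / [S]
Vmax = 34 * (40 + 91) / 91
Vmax = 48.9451 uM/s

48.9451 uM/s


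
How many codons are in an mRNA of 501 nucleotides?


codons = nucleotides / 3
codons = 501 / 3 = 167

167


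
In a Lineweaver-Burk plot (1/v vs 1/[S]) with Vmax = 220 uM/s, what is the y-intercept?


y-intercept = 1/Vmax
= 1/220
= 0.0045 s/uM

0.0045 s/uM


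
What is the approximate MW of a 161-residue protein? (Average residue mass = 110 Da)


MW = n_residues * 110 Da
MW = 161 * 110
MW = 17710 Da

17710 Da


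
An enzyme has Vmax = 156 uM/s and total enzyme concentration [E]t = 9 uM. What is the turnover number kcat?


kcat = Vmax / [E]t
kcat = 156 / 9
kcat = 17.3333 s^-1

17.3333 s^-1


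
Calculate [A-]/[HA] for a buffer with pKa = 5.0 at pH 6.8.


[A-]/[HA] = 10^(pH - pKa)
= 10^(6.8 - 5.0)
= 63.0957

63.0957


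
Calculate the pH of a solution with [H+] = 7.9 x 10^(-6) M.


pH = -log10([H+])
pH = -log10(7.9 x 10^(-6))
pH = 5.1024

5.1024


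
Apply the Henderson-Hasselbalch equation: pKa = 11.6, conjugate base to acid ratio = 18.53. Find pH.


pH = pKa + log10([A-]/[HA])
pH = 11.6 + log10(18.53)
pH = 12.8679

12.8679


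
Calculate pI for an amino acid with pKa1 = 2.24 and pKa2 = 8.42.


pI = (pKa1 + pKa2) / 2
pI = (2.24 + 8.42) / 2
pI = 5.33

5.33


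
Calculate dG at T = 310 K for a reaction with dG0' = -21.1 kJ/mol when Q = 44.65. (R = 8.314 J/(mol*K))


dG = dG0' + RT * ln(Q) / 1000
dG = -21.1 + 8.314 * 310 * ln(44.65) / 1000
dG = -11.3091 kJ/mol

-11.3091 kJ/mol


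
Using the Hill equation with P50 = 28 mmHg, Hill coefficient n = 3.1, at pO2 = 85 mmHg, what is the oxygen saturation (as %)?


Y = pO2^n / (P50^n + pO2^n)
Y = 85^3.1 / (28^3.1 + 85^3.1)
Y = 96.9%

96.9%


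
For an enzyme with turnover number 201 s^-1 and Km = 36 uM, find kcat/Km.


Catalytic efficiency = kcat / Km
= 201 / 36
= 5.5833 uM^-1*s^-1

5.5833 uM^-1*s^-1


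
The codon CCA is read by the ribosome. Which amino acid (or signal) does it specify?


Standard genetic code lookup.
Codon CCA -> Pro

Pro


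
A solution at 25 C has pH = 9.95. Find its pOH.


pOH = 14 - pH
pOH = 14 - 9.95
pOH = 4.05

4.05


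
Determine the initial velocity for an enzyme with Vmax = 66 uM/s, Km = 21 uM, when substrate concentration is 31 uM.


v = Vmax * [S] / (Km + [S])
v = 66 * 31 / (21 + 31)
v = 39.3462 uM/s

39.3462 uM/s


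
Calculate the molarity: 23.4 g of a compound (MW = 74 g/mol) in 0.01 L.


C = (mass / MW) / volume
C = (23.4 / 74) / 0.01
C = 31.6216 M

31.6216 M


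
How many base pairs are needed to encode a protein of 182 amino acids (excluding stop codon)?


Each amino acid = 1 codon = 3 bp
bp = 182 * 3 = 546 bp

546 bp


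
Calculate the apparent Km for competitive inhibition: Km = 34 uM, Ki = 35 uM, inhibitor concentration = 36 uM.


Km_app = Km * (1 + [I]/Ki)
Km_app = 34 * (1 + 36/35)
Km_app = 68.9714 uM

68.9714 uM


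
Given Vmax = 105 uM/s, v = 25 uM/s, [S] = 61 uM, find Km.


Km = [S] * (Vmax - v) / v
Km = 61 * (105 - 25) / 25
Km = 195.2 uM

195.2 uM


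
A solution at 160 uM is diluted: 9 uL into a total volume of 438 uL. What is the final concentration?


C2 = C1 * V1 / V2
C2 = 160 * 9 / 438
C2 = 3.2877 uM

3.2877 uM
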